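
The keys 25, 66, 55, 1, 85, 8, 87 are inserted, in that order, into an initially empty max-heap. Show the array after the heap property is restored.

Insert 25:
  append 25 at index 0 → [25] (no swap needed)
Insert 66:
  append 66 at index 1 → [25, 66]
  66 > parent 25 at index 0, swap → [66, 25]
Insert 55:
  append 55 at index 2 → [66, 25, 55] (no swap needed)
Insert 1:
  append 1 at index 3 → [66, 25, 55, 1] (no swap needed)
Insert 85:
  append 85 at index 4 → [66, 25, 55, 1, 85]
  85 > parent 25 at index 1, swap → [66, 85, 55, 1, 25]
  85 > parent 66 at index 0, swap → [85, 66, 55, 1, 25]
Insert 8:
  append 8 at index 5 → [85, 66, 55, 1, 25, 8] (no swap needed)
Insert 87:
  append 87 at index 6 → [85, 66, 55, 1, 25, 8, 87]
  87 > parent 55 at index 2, swap → [85, 66, 87, 1, 25, 8, 55]
  87 > parent 85 at index 0, swap → [87, 66, 85, 1, 25, 8, 55]

[87, 66, 85, 1, 25, 8, 55]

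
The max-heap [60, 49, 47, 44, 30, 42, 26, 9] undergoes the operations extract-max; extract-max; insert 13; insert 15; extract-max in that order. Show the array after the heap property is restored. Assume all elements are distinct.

[44, 30, 42, 15, 9, 26, 13]

extract-max → returns 60:
  remove root 60; move last element 9 to root → [9, 49, 47, 44, 30, 42, 26]
  9 vs larger child 49 at index 1, swap → [49, 9, 47, 44, 30, 42, 26]
  9 vs larger child 44 at index 3, swap → [49, 44, 47, 9, 30, 42, 26]
extract-max → returns 49:
  remove root 49; move last element 26 to root → [26, 44, 47, 9, 30, 42]
  26 vs larger child 47 at index 2, swap → [47, 44, 26, 9, 30, 42]
  26 vs only child 42 at index 5, swap → [47, 44, 42, 9, 30, 26]
insert 13:
  append 13 at index 6 → [47, 44, 42, 9, 30, 26, 13] (no swap needed)
insert 15:
  append 15 at index 7 → [47, 44, 42, 9, 30, 26, 13, 15]
  15 > parent 9 at index 3, swap → [47, 44, 42, 15, 30, 26, 13, 9]
extract-max → returns 47:
  remove root 47; move last element 9 to root → [9, 44, 42, 15, 30, 26, 13]
  9 vs larger child 44 at index 1, swap → [44, 9, 42, 15, 30, 26, 13]
  9 vs larger child 30 at index 4, swap → [44, 30, 42, 15, 9, 26, 13]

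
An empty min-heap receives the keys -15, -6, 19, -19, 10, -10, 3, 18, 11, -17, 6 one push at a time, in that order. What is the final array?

Insert -15:
  append -15 at index 0 → [-15] (no swap needed)
Insert -6:
  append -6 at index 1 → [-15, -6] (no swap needed)
Insert 19:
  append 19 at index 2 → [-15, -6, 19] (no swap needed)
Insert -19:
  append -19 at index 3 → [-15, -6, 19, -19]
  -19 < parent -6 at index 1, swap → [-15, -19, 19, -6]
  -19 < parent -15 at index 0, swap → [-19, -15, 19, -6]
Insert 10:
  append 10 at index 4 → [-19, -15, 19, -6, 10] (no swap needed)
Insert -10:
  append -10 at index 5 → [-19, -15, 19, -6, 10, -10]
  -10 < parent 19 at index 2, swap → [-19, -15, -10, -6, 10, 19]
Insert 3:
  append 3 at index 6 → [-19, -15, -10, -6, 10, 19, 3] (no swap needed)
Insert 18:
  append 18 at index 7 → [-19, -15, -10, -6, 10, 19, 3, 18] (no swap needed)
Insert 11:
  append 11 at index 8 → [-19, -15, -10, -6, 10, 19, 3, 18, 11] (no swap needed)
Insert -17:
  append -17 at index 9 → [-19, -15, -10, -6, 10, 19, 3, 18, 11, -17]
  -17 < parent 10 at index 4, swap → [-19, -15, -10, -6, -17, 19, 3, 18, 11, 10]
  -17 < parent -15 at index 1, swap → [-19, -17, -10, -6, -15, 19, 3, 18, 11, 10]
Insert 6:
  append 6 at index 10 → [-19, -17, -10, -6, -15, 19, 3, 18, 11, 10, 6] (no swap needed)

[-19, -17, -10, -6, -15, 19, 3, 18, 11, 10, 6]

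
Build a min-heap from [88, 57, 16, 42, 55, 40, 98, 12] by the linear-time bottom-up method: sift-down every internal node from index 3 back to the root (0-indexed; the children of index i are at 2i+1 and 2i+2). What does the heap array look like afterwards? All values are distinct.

[12, 42, 16, 57, 55, 40, 98, 88]

sift down from index 3:
  42 vs only child 12 at index 7, swap → [88, 57, 16, 12, 55, 40, 98, 42]
sift down from index 2: already satisfies heap property
sift down from index 1:
  57 vs smaller child 12 at index 3, swap → [88, 12, 16, 57, 55, 40, 98, 42]
  57 vs only child 42 at index 7, swap → [88, 12, 16, 42, 55, 40, 98, 57]
sift down from index 0:
  88 vs smaller child 12 at index 1, swap → [12, 88, 16, 42, 55, 40, 98, 57]
  88 vs smaller child 42 at index 3, swap → [12, 42, 16, 88, 55, 40, 98, 57]
  88 vs only child 57 at index 7, swap → [12, 42, 16, 57, 55, 40, 98, 88]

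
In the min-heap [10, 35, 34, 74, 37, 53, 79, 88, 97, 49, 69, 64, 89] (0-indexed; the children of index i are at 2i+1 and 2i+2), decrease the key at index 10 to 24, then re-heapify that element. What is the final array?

[10, 24, 34, 74, 35, 53, 79, 88, 97, 49, 37, 64, 89]

set index 10 from 69 to 24 → [10, 35, 34, 74, 37, 53, 79, 88, 97, 49, 24, 64, 89]
24 < parent 37 at index 4, swap → [10, 35, 34, 74, 24, 53, 79, 88, 97, 49, 37, 64, 89]
24 < parent 35 at index 1, swap → [10, 24, 34, 74, 35, 53, 79, 88, 97, 49, 37, 64, 89]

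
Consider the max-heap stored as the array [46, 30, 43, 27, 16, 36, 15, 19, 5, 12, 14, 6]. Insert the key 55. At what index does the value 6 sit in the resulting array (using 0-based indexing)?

append 55 at index 12 → [46, 30, 43, 27, 16, 36, 15, 19, 5, 12, 14, 6, 55]
55 > parent 36 at index 5, swap → [46, 30, 43, 27, 16, 55, 15, 19, 5, 12, 14, 6, 36]
55 > parent 43 at index 2, swap → [46, 30, 55, 27, 16, 43, 15, 19, 5, 12, 14, 6, 36]
55 > parent 46 at index 0, swap → [55, 30, 46, 27, 16, 43, 15, 19, 5, 12, 14, 6, 36]
resulting array: [55, 30, 46, 27, 16, 43, 15, 19, 5, 12, 14, 6, 36]

11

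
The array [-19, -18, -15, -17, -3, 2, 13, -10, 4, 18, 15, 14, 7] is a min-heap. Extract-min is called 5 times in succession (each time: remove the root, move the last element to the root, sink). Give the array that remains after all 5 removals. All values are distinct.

[-3, 4, 2, 7, 18, 15, 13, 14]

extract-min #1 returns -19:
  remove root -19; move last element 7 to root → [7, -18, -15, -17, -3, 2, 13, -10, 4, 18, 15, 14]
  7 vs smaller child -18 at index 1, swap → [-18, 7, -15, -17, -3, 2, 13, -10, 4, 18, 15, 14]
  7 vs smaller child -17 at index 3, swap → [-18, -17, -15, 7, -3, 2, 13, -10, 4, 18, 15, 14]
  7 vs smaller child -10 at index 7, swap → [-18, -17, -15, -10, -3, 2, 13, 7, 4, 18, 15, 14]
extract-min #2 returns -18:
  remove root -18; move last element 14 to root → [14, -17, -15, -10, -3, 2, 13, 7, 4, 18, 15]
  14 vs smaller child -17 at index 1, swap → [-17, 14, -15, -10, -3, 2, 13, 7, 4, 18, 15]
  14 vs smaller child -10 at index 3, swap → [-17, -10, -15, 14, -3, 2, 13, 7, 4, 18, 15]
  14 vs smaller child 4 at index 8, swap → [-17, -10, -15, 4, -3, 2, 13, 7, 14, 18, 15]
extract-min #3 returns -17:
  remove root -17; move last element 15 to root → [15, -10, -15, 4, -3, 2, 13, 7, 14, 18]
  15 vs smaller child -15 at index 2, swap → [-15, -10, 15, 4, -3, 2, 13, 7, 14, 18]
  15 vs smaller child 2 at index 5, swap → [-15, -10, 2, 4, -3, 15, 13, 7, 14, 18]
extract-min #4 returns -15:
  remove root -15; move last element 18 to root → [18, -10, 2, 4, -3, 15, 13, 7, 14]
  18 vs smaller child -10 at index 1, swap → [-10, 18, 2, 4, -3, 15, 13, 7, 14]
  18 vs smaller child -3 at index 4, swap → [-10, -3, 2, 4, 18, 15, 13, 7, 14]
extract-min #5 returns -10:
  remove root -10; move last element 14 to root → [14, -3, 2, 4, 18, 15, 13, 7]
  14 vs smaller child -3 at index 1, swap → [-3, 14, 2, 4, 18, 15, 13, 7]
  14 vs smaller child 4 at index 3, swap → [-3, 4, 2, 14, 18, 15, 13, 7]
  14 vs only child 7 at index 7, swap → [-3, 4, 2, 7, 18, 15, 13, 14]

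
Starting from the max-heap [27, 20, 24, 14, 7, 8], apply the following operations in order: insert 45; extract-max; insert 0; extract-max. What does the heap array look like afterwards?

insert 45:
  append 45 at index 6 → [27, 20, 24, 14, 7, 8, 45]
  45 > parent 24 at index 2, swap → [27, 20, 45, 14, 7, 8, 24]
  45 > parent 27 at index 0, swap → [45, 20, 27, 14, 7, 8, 24]
extract-max → returns 45:
  remove root 45; move last element 24 to root → [24, 20, 27, 14, 7, 8]
  24 vs larger child 27 at index 2, swap → [27, 20, 24, 14, 7, 8]
insert 0:
  append 0 at index 6 → [27, 20, 24, 14, 7, 8, 0] (no swap needed)
extract-max → returns 27:
  remove root 27; move last element 0 to root → [0, 20, 24, 14, 7, 8]
  0 vs larger child 24 at index 2, swap → [24, 20, 0, 14, 7, 8]
  0 vs only child 8 at index 5, swap → [24, 20, 8, 14, 7, 0]

[24, 20, 8, 14, 7, 0]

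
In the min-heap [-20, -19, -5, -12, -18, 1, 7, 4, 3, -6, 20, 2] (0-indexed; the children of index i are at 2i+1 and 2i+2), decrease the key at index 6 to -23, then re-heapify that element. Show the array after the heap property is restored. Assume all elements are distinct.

[-23, -19, -20, -12, -18, 1, -5, 4, 3, -6, 20, 2]

set index 6 from 7 to -23 → [-20, -19, -5, -12, -18, 1, -23, 4, 3, -6, 20, 2]
-23 < parent -5 at index 2, swap → [-20, -19, -23, -12, -18, 1, -5, 4, 3, -6, 20, 2]
-23 < parent -20 at index 0, swap → [-23, -19, -20, -12, -18, 1, -5, 4, 3, -6, 20, 2]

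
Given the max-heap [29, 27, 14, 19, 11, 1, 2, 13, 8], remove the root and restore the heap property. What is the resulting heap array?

[27, 19, 14, 13, 11, 1, 2, 8]

remove root 29; move last element 8 to root → [8, 27, 14, 19, 11, 1, 2, 13]
8 vs larger child 27 at index 1, swap → [27, 8, 14, 19, 11, 1, 2, 13]
8 vs larger child 19 at index 3, swap → [27, 19, 14, 8, 11, 1, 2, 13]
8 vs only child 13 at index 7, swap → [27, 19, 14, 13, 11, 1, 2, 8]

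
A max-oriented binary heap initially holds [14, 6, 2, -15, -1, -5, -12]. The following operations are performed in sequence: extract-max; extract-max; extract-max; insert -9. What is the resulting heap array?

extract-max → returns 14:
  remove root 14; move last element -12 to root → [-12, 6, 2, -15, -1, -5]
  -12 vs larger child 6 at index 1, swap → [6, -12, 2, -15, -1, -5]
  -12 vs larger child -1 at index 4, swap → [6, -1, 2, -15, -12, -5]
extract-max → returns 6:
  remove root 6; move last element -5 to root → [-5, -1, 2, -15, -12]
  -5 vs larger child 2 at index 2, swap → [2, -1, -5, -15, -12]
extract-max → returns 2:
  remove root 2; move last element -12 to root → [-12, -1, -5, -15]
  -12 vs larger child -1 at index 1, swap → [-1, -12, -5, -15]
insert -9:
  append -9 at index 4 → [-1, -12, -5, -15, -9]
  -9 > parent -12 at index 1, swap → [-1, -9, -5, -15, -12]

[-1, -9, -5, -15, -12]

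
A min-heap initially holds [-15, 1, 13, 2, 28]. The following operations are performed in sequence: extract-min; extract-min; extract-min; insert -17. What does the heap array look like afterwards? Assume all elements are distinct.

[-17, 28, 13]

extract-min → returns -15:
  remove root -15; move last element 28 to root → [28, 1, 13, 2]
  28 vs smaller child 1 at index 1, swap → [1, 28, 13, 2]
  28 vs only child 2 at index 3, swap → [1, 2, 13, 28]
extract-min → returns 1:
  remove root 1; move last element 28 to root → [28, 2, 13]
  28 vs smaller child 2 at index 1, swap → [2, 28, 13]
extract-min → returns 2:
  remove root 2; move last element 13 to root → [13, 28] (no swap needed)
insert -17:
  append -17 at index 2 → [13, 28, -17]
  -17 < parent 13 at index 0, swap → [-17, 28, 13]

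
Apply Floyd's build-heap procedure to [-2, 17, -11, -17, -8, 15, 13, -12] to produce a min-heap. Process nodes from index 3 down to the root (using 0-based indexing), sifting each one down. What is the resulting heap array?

[-17, -12, -11, -2, -8, 15, 13, 17]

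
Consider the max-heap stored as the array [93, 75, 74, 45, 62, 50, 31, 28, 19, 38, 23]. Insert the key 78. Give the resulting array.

[93, 75, 78, 45, 62, 74, 31, 28, 19, 38, 23, 50]

append 78 at index 11 → [93, 75, 74, 45, 62, 50, 31, 28, 19, 38, 23, 78]
78 > parent 50 at index 5, swap → [93, 75, 74, 45, 62, 78, 31, 28, 19, 38, 23, 50]
78 > parent 74 at index 2, swap → [93, 75, 78, 45, 62, 74, 31, 28, 19, 38, 23, 50]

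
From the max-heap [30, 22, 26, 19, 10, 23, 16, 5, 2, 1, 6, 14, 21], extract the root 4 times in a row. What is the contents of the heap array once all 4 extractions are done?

[21, 19, 16, 6, 10, 14, 1, 5, 2]

extract-max #1 returns 30:
  remove root 30; move last element 21 to root → [21, 22, 26, 19, 10, 23, 16, 5, 2, 1, 6, 14]
  21 vs larger child 26 at index 2, swap → [26, 22, 21, 19, 10, 23, 16, 5, 2, 1, 6, 14]
  21 vs larger child 23 at index 5, swap → [26, 22, 23, 19, 10, 21, 16, 5, 2, 1, 6, 14]
extract-max #2 returns 26:
  remove root 26; move last element 14 to root → [14, 22, 23, 19, 10, 21, 16, 5, 2, 1, 6]
  14 vs larger child 23 at index 2, swap → [23, 22, 14, 19, 10, 21, 16, 5, 2, 1, 6]
  14 vs larger child 21 at index 5, swap → [23, 22, 21, 19, 10, 14, 16, 5, 2, 1, 6]
extract-max #3 returns 23:
  remove root 23; move last element 6 to root → [6, 22, 21, 19, 10, 14, 16, 5, 2, 1]
  6 vs larger child 22 at index 1, swap → [22, 6, 21, 19, 10, 14, 16, 5, 2, 1]
  6 vs larger child 19 at index 3, swap → [22, 19, 21, 6, 10, 14, 16, 5, 2, 1]
extract-max #4 returns 22:
  remove root 22; move last element 1 to root → [1, 19, 21, 6, 10, 14, 16, 5, 2]
  1 vs larger child 21 at index 2, swap → [21, 19, 1, 6, 10, 14, 16, 5, 2]
  1 vs larger child 16 at index 6, swap → [21, 19, 16, 6, 10, 14, 1, 5, 2]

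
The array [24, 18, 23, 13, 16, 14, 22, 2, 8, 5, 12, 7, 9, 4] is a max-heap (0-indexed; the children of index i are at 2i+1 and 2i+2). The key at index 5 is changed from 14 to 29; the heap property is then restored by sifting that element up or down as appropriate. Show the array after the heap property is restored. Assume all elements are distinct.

set index 5 from 14 to 29 → [24, 18, 23, 13, 16, 29, 22, 2, 8, 5, 12, 7, 9, 4]
29 > parent 23 at index 2, swap → [24, 18, 29, 13, 16, 23, 22, 2, 8, 5, 12, 7, 9, 4]
29 > parent 24 at index 0, swap → [29, 18, 24, 13, 16, 23, 22, 2, 8, 5, 12, 7, 9, 4]

[29, 18, 24, 13, 16, 23, 22, 2, 8, 5, 12, 7, 9, 4]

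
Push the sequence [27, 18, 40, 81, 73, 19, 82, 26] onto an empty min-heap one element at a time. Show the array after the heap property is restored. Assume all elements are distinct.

[18, 26, 19, 27, 73, 40, 82, 81]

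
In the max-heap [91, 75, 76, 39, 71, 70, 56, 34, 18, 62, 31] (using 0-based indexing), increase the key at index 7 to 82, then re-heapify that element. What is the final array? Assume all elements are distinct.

[91, 82, 76, 75, 71, 70, 56, 39, 18, 62, 31]

set index 7 from 34 to 82 → [91, 75, 76, 39, 71, 70, 56, 82, 18, 62, 31]
82 > parent 39 at index 3, swap → [91, 75, 76, 82, 71, 70, 56, 39, 18, 62, 31]
82 > parent 75 at index 1, swap → [91, 82, 76, 75, 71, 70, 56, 39, 18, 62, 31]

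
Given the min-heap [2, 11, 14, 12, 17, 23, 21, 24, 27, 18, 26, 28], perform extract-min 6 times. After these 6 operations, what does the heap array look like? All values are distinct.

[21, 24, 23, 28, 27, 26]

extract-min #1 returns 2:
  remove root 2; move last element 28 to root → [28, 11, 14, 12, 17, 23, 21, 24, 27, 18, 26]
  28 vs smaller child 11 at index 1, swap → [11, 28, 14, 12, 17, 23, 21, 24, 27, 18, 26]
  28 vs smaller child 12 at index 3, swap → [11, 12, 14, 28, 17, 23, 21, 24, 27, 18, 26]
  28 vs smaller child 24 at index 7, swap → [11, 12, 14, 24, 17, 23, 21, 28, 27, 18, 26]
extract-min #2 returns 11:
  remove root 11; move last element 26 to root → [26, 12, 14, 24, 17, 23, 21, 28, 27, 18]
  26 vs smaller child 12 at index 1, swap → [12, 26, 14, 24, 17, 23, 21, 28, 27, 18]
  26 vs smaller child 17 at index 4, swap → [12, 17, 14, 24, 26, 23, 21, 28, 27, 18]
  26 vs only child 18 at index 9, swap → [12, 17, 14, 24, 18, 23, 21, 28, 27, 26]
extract-min #3 returns 12:
  remove root 12; move last element 26 to root → [26, 17, 14, 24, 18, 23, 21, 28, 27]
  26 vs smaller child 14 at index 2, swap → [14, 17, 26, 24, 18, 23, 21, 28, 27]
  26 vs smaller child 21 at index 6, swap → [14, 17, 21, 24, 18, 23, 26, 28, 27]
extract-min #4 returns 14:
  remove root 14; move last element 27 to root → [27, 17, 21, 24, 18, 23, 26, 28]
  27 vs smaller child 17 at index 1, swap → [17, 27, 21, 24, 18, 23, 26, 28]
  27 vs smaller child 18 at index 4, swap → [17, 18, 21, 24, 27, 23, 26, 28]
extract-min #5 returns 17:
  remove root 17; move last element 28 to root → [28, 18, 21, 24, 27, 23, 26]
  28 vs smaller child 18 at index 1, swap → [18, 28, 21, 24, 27, 23, 26]
  28 vs smaller child 24 at index 3, swap → [18, 24, 21, 28, 27, 23, 26]
extract-min #6 returns 18:
  remove root 18; move last element 26 to root → [26, 24, 21, 28, 27, 23]
  26 vs smaller child 21 at index 2, swap → [21, 24, 26, 28, 27, 23]
  26 vs only child 23 at index 5, swap → [21, 24, 23, 28, 27, 26]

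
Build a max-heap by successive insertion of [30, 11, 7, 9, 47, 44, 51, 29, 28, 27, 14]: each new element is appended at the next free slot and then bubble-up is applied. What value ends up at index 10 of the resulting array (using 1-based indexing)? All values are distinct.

11

Insert 30:
  append 30 at index 1 → [30] (no swap needed)
Insert 11:
  append 11 at index 2 → [30, 11] (no swap needed)
Insert 7:
  append 7 at index 3 → [30, 11, 7] (no swap needed)
Insert 9:
  append 9 at index 4 → [30, 11, 7, 9] (no swap needed)
Insert 47:
  append 47 at index 5 → [30, 11, 7, 9, 47]
  47 > parent 11 at index 2, swap → [30, 47, 7, 9, 11]
  47 > parent 30 at index 1, swap → [47, 30, 7, 9, 11]
Insert 44:
  append 44 at index 6 → [47, 30, 7, 9, 11, 44]
  44 > parent 7 at index 3, swap → [47, 30, 44, 9, 11, 7]
Insert 51:
  append 51 at index 7 → [47, 30, 44, 9, 11, 7, 51]
  51 > parent 44 at index 3, swap → [47, 30, 51, 9, 11, 7, 44]
  51 > parent 47 at index 1, swap → [51, 30, 47, 9, 11, 7, 44]
Insert 29:
  append 29 at index 8 → [51, 30, 47, 9, 11, 7, 44, 29]
  29 > parent 9 at index 4, swap → [51, 30, 47, 29, 11, 7, 44, 9]
Insert 28:
  append 28 at index 9 → [51, 30, 47, 29, 11, 7, 44, 9, 28] (no swap needed)
Insert 27:
  append 27 at index 10 → [51, 30, 47, 29, 11, 7, 44, 9, 28, 27]
  27 > parent 11 at index 5, swap → [51, 30, 47, 29, 27, 7, 44, 9, 28, 11]
Insert 14:
  append 14 at index 11 → [51, 30, 47, 29, 27, 7, 44, 9, 28, 11, 14] (no swap needed)
resulting array: [51, 30, 47, 29, 27, 7, 44, 9, 28, 11, 14]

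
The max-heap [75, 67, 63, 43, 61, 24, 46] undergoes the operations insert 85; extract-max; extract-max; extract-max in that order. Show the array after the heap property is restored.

[63, 61, 24, 43, 46]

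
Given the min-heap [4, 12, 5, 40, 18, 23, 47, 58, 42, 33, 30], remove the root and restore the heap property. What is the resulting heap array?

[5, 12, 23, 40, 18, 30, 47, 58, 42, 33]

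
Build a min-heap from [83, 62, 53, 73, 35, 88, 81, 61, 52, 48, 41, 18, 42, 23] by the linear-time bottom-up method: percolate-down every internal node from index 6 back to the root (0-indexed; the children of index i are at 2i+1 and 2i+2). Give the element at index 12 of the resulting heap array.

53

sift down from index 6:
  81 vs only child 23 at index 13, swap → [83, 62, 53, 73, 35, 88, 23, 61, 52, 48, 41, 18, 42, 81]
sift down from index 5:
  88 vs smaller child 18 at index 11, swap → [83, 62, 53, 73, 35, 18, 23, 61, 52, 48, 41, 88, 42, 81]
sift down from index 4: already satisfies heap property
sift down from index 3:
  73 vs smaller child 52 at index 8, swap → [83, 62, 53, 52, 35, 18, 23, 61, 73, 48, 41, 88, 42, 81]
sift down from index 2:
  53 vs smaller child 18 at index 5, swap → [83, 62, 18, 52, 35, 53, 23, 61, 73, 48, 41, 88, 42, 81]
  53 vs smaller child 42 at index 12, swap → [83, 62, 18, 52, 35, 42, 23, 61, 73, 48, 41, 88, 53, 81]
sift down from index 1:
  62 vs smaller child 35 at index 4, swap → [83, 35, 18, 52, 62, 42, 23, 61, 73, 48, 41, 88, 53, 81]
  62 vs smaller child 41 at index 10, swap → [83, 35, 18, 52, 41, 42, 23, 61, 73, 48, 62, 88, 53, 81]
sift down from index 0:
  83 vs smaller child 18 at index 2, swap → [18, 35, 83, 52, 41, 42, 23, 61, 73, 48, 62, 88, 53, 81]
  83 vs smaller child 23 at index 6, swap → [18, 35, 23, 52, 41, 42, 83, 61, 73, 48, 62, 88, 53, 81]
  83 vs only child 81 at index 13, swap → [18, 35, 23, 52, 41, 42, 81, 61, 73, 48, 62, 88, 53, 83]
resulting array: [18, 35, 23, 52, 41, 42, 81, 61, 73, 48, 62, 88, 53, 83]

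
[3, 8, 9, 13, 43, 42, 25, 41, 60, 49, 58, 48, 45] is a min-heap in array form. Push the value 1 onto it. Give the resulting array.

append 1 at index 13 → [3, 8, 9, 13, 43, 42, 25, 41, 60, 49, 58, 48, 45, 1]
1 < parent 25 at index 6, swap → [3, 8, 9, 13, 43, 42, 1, 41, 60, 49, 58, 48, 45, 25]
1 < parent 9 at index 2, swap → [3, 8, 1, 13, 43, 42, 9, 41, 60, 49, 58, 48, 45, 25]
1 < parent 3 at index 0, swap → [1, 8, 3, 13, 43, 42, 9, 41, 60, 49, 58, 48, 45, 25]

[1, 8, 3, 13, 43, 42, 9, 41, 60, 49, 58, 48, 45, 25]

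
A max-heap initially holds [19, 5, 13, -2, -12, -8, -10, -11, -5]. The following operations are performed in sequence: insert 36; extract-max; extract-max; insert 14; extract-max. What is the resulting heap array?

[13, 5, -5, -2, -12, -8, -10, -11]

insert 36:
  append 36 at index 9 → [19, 5, 13, -2, -12, -8, -10, -11, -5, 36]
  36 > parent -12 at index 4, swap → [19, 5, 13, -2, 36, -8, -10, -11, -5, -12]
  36 > parent 5 at index 1, swap → [19, 36, 13, -2, 5, -8, -10, -11, -5, -12]
  36 > parent 19 at index 0, swap → [36, 19, 13, -2, 5, -8, -10, -11, -5, -12]
extract-max → returns 36:
  remove root 36; move last element -12 to root → [-12, 19, 13, -2, 5, -8, -10, -11, -5]
  -12 vs larger child 19 at index 1, swap → [19, -12, 13, -2, 5, -8, -10, -11, -5]
  -12 vs larger child 5 at index 4, swap → [19, 5, 13, -2, -12, -8, -10, -11, -5]
extract-max → returns 19:
  remove root 19; move last element -5 to root → [-5, 5, 13, -2, -12, -8, -10, -11]
  -5 vs larger child 13 at index 2, swap → [13, 5, -5, -2, -12, -8, -10, -11]
insert 14:
  append 14 at index 8 → [13, 5, -5, -2, -12, -8, -10, -11, 14]
  14 > parent -2 at index 3, swap → [13, 5, -5, 14, -12, -8, -10, -11, -2]
  14 > parent 5 at index 1, swap → [13, 14, -5, 5, -12, -8, -10, -11, -2]
  14 > parent 13 at index 0, swap → [14, 13, -5, 5, -12, -8, -10, -11, -2]
extract-max → returns 14:
  remove root 14; move last element -2 to root → [-2, 13, -5, 5, -12, -8, -10, -11]
  -2 vs larger child 13 at index 1, swap → [13, -2, -5, 5, -12, -8, -10, -11]
  -2 vs larger child 5 at index 3, swap → [13, 5, -5, -2, -12, -8, -10, -11]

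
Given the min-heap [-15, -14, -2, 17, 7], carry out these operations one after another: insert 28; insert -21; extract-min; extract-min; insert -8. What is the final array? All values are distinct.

[-14, 7, -8, 17, 28, -2]

insert 28:
  append 28 at index 5 → [-15, -14, -2, 17, 7, 28] (no swap needed)
insert -21:
  append -21 at index 6 → [-15, -14, -2, 17, 7, 28, -21]
  -21 < parent -2 at index 2, swap → [-15, -14, -21, 17, 7, 28, -2]
  -21 < parent -15 at index 0, swap → [-21, -14, -15, 17, 7, 28, -2]
extract-min → returns -21:
  remove root -21; move last element -2 to root → [-2, -14, -15, 17, 7, 28]
  -2 vs smaller child -15 at index 2, swap → [-15, -14, -2, 17, 7, 28]
extract-min → returns -15:
  remove root -15; move last element 28 to root → [28, -14, -2, 17, 7]
  28 vs smaller child -14 at index 1, swap → [-14, 28, -2, 17, 7]
  28 vs smaller child 7 at index 4, swap → [-14, 7, -2, 17, 28]
insert -8:
  append -8 at index 5 → [-14, 7, -2, 17, 28, -8]
  -8 < parent -2 at index 2, swap → [-14, 7, -8, 17, 28, -2]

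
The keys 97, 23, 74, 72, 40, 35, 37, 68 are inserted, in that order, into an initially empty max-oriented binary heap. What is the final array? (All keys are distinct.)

[97, 72, 74, 68, 40, 35, 37, 23]

Insert 97:
  append 97 at index 0 → [97] (no swap needed)
Insert 23:
  append 23 at index 1 → [97, 23] (no swap needed)
Insert 74:
  append 74 at index 2 → [97, 23, 74] (no swap needed)
Insert 72:
  append 72 at index 3 → [97, 23, 74, 72]
  72 > parent 23 at index 1, swap → [97, 72, 74, 23]
Insert 40:
  append 40 at index 4 → [97, 72, 74, 23, 40] (no swap needed)
Insert 35:
  append 35 at index 5 → [97, 72, 74, 23, 40, 35] (no swap needed)
Insert 37:
  append 37 at index 6 → [97, 72, 74, 23, 40, 35, 37] (no swap needed)
Insert 68:
  append 68 at index 7 → [97, 72, 74, 23, 40, 35, 37, 68]
  68 > parent 23 at index 3, swap → [97, 72, 74, 68, 40, 35, 37, 23]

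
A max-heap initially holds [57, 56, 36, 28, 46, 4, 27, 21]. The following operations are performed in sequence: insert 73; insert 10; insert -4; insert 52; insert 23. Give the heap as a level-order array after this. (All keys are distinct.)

insert 73:
  append 73 at index 8 → [57, 56, 36, 28, 46, 4, 27, 21, 73]
  73 > parent 28 at index 3, swap → [57, 56, 36, 73, 46, 4, 27, 21, 28]
  73 > parent 56 at index 1, swap → [57, 73, 36, 56, 46, 4, 27, 21, 28]
  73 > parent 57 at index 0, swap → [73, 57, 36, 56, 46, 4, 27, 21, 28]
insert 10:
  append 10 at index 9 → [73, 57, 36, 56, 46, 4, 27, 21, 28, 10] (no swap needed)
insert -4:
  append -4 at index 10 → [73, 57, 36, 56, 46, 4, 27, 21, 28, 10, -4] (no swap needed)
insert 52:
  append 52 at index 11 → [73, 57, 36, 56, 46, 4, 27, 21, 28, 10, -4, 52]
  52 > parent 4 at index 5, swap → [73, 57, 36, 56, 46, 52, 27, 21, 28, 10, -4, 4]
  52 > parent 36 at index 2, swap → [73, 57, 52, 56, 46, 36, 27, 21, 28, 10, -4, 4]
insert 23:
  append 23 at index 12 → [73, 57, 52, 56, 46, 36, 27, 21, 28, 10, -4, 4, 23] (no swap needed)

[73, 57, 52, 56, 46, 36, 27, 21, 28, 10, -4, 4, 23]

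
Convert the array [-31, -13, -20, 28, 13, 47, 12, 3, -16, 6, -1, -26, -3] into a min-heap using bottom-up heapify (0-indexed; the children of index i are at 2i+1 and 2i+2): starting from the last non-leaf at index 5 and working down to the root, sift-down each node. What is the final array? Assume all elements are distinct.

[-31, -16, -26, -13, -1, -20, 12, 3, 28, 6, 13, 47, -3]

sift down from index 5:
  47 vs smaller child -26 at index 11, swap → [-31, -13, -20, 28, 13, -26, 12, 3, -16, 6, -1, 47, -3]
sift down from index 4:
  13 vs smaller child -1 at index 10, swap → [-31, -13, -20, 28, -1, -26, 12, 3, -16, 6, 13, 47, -3]
sift down from index 3:
  28 vs smaller child -16 at index 8, swap → [-31, -13, -20, -16, -1, -26, 12, 3, 28, 6, 13, 47, -3]
sift down from index 2:
  -20 vs smaller child -26 at index 5, swap → [-31, -13, -26, -16, -1, -20, 12, 3, 28, 6, 13, 47, -3]
sift down from index 1:
  -13 vs smaller child -16 at index 3, swap → [-31, -16, -26, -13, -1, -20, 12, 3, 28, 6, 13, 47, -3]
sift down from index 0: already satisfies heap property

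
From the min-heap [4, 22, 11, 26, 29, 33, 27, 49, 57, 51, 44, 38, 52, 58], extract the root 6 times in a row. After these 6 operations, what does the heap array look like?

[33, 38, 44, 49, 51, 57, 58, 52]

extract-min #1 returns 4:
  remove root 4; move last element 58 to root → [58, 22, 11, 26, 29, 33, 27, 49, 57, 51, 44, 38, 52]
  58 vs smaller child 11 at index 2, swap → [11, 22, 58, 26, 29, 33, 27, 49, 57, 51, 44, 38, 52]
  58 vs smaller child 27 at index 6, swap → [11, 22, 27, 26, 29, 33, 58, 49, 57, 51, 44, 38, 52]
extract-min #2 returns 11:
  remove root 11; move last element 52 to root → [52, 22, 27, 26, 29, 33, 58, 49, 57, 51, 44, 38]
  52 vs smaller child 22 at index 1, swap → [22, 52, 27, 26, 29, 33, 58, 49, 57, 51, 44, 38]
  52 vs smaller child 26 at index 3, swap → [22, 26, 27, 52, 29, 33, 58, 49, 57, 51, 44, 38]
  52 vs smaller child 49 at index 7, swap → [22, 26, 27, 49, 29, 33, 58, 52, 57, 51, 44, 38]
extract-min #3 returns 22:
  remove root 22; move last element 38 to root → [38, 26, 27, 49, 29, 33, 58, 52, 57, 51, 44]
  38 vs smaller child 26 at index 1, swap → [26, 38, 27, 49, 29, 33, 58, 52, 57, 51, 44]
  38 vs smaller child 29 at index 4, swap → [26, 29, 27, 49, 38, 33, 58, 52, 57, 51, 44]
extract-min #4 returns 26:
  remove root 26; move last element 44 to root → [44, 29, 27, 49, 38, 33, 58, 52, 57, 51]
  44 vs smaller child 27 at index 2, swap → [27, 29, 44, 49, 38, 33, 58, 52, 57, 51]
  44 vs smaller child 33 at index 5, swap → [27, 29, 33, 49, 38, 44, 58, 52, 57, 51]
extract-min #5 returns 27:
  remove root 27; move last element 51 to root → [51, 29, 33, 49, 38, 44, 58, 52, 57]
  51 vs smaller child 29 at index 1, swap → [29, 51, 33, 49, 38, 44, 58, 52, 57]
  51 vs smaller child 38 at index 4, swap → [29, 38, 33, 49, 51, 44, 58, 52, 57]
extract-min #6 returns 29:
  remove root 29; move last element 57 to root → [57, 38, 33, 49, 51, 44, 58, 52]
  57 vs smaller child 33 at index 2, swap → [33, 38, 57, 49, 51, 44, 58, 52]
  57 vs smaller child 44 at index 5, swap → [33, 38, 44, 49, 51, 57, 58, 52]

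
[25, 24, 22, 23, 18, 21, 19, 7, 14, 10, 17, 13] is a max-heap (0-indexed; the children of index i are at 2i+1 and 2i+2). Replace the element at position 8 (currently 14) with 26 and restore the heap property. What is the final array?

[26, 25, 22, 24, 18, 21, 19, 7, 23, 10, 17, 13]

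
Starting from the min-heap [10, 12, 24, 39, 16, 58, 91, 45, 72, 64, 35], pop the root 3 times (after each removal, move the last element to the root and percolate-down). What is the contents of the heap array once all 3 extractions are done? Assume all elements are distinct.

extract-min #1 returns 10:
  remove root 10; move last element 35 to root → [35, 12, 24, 39, 16, 58, 91, 45, 72, 64]
  35 vs smaller child 12 at index 1, swap → [12, 35, 24, 39, 16, 58, 91, 45, 72, 64]
  35 vs smaller child 16 at index 4, swap → [12, 16, 24, 39, 35, 58, 91, 45, 72, 64]
extract-min #2 returns 12:
  remove root 12; move last element 64 to root → [64, 16, 24, 39, 35, 58, 91, 45, 72]
  64 vs smaller child 16 at index 1, swap → [16, 64, 24, 39, 35, 58, 91, 45, 72]
  64 vs smaller child 35 at index 4, swap → [16, 35, 24, 39, 64, 58, 91, 45, 72]
extract-min #3 returns 16:
  remove root 16; move last element 72 to root → [72, 35, 24, 39, 64, 58, 91, 45]
  72 vs smaller child 24 at index 2, swap → [24, 35, 72, 39, 64, 58, 91, 45]
  72 vs smaller child 58 at index 5, swap → [24, 35, 58, 39, 64, 72, 91, 45]

[24, 35, 58, 39, 64, 72, 91, 45]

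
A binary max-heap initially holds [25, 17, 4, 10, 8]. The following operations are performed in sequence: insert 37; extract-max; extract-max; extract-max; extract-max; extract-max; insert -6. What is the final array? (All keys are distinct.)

[4, -6]

insert 37:
  append 37 at index 5 → [25, 17, 4, 10, 8, 37]
  37 > parent 4 at index 2, swap → [25, 17, 37, 10, 8, 4]
  37 > parent 25 at index 0, swap → [37, 17, 25, 10, 8, 4]
extract-max → returns 37:
  remove root 37; move last element 4 to root → [4, 17, 25, 10, 8]
  4 vs larger child 25 at index 2, swap → [25, 17, 4, 10, 8]
extract-max → returns 25:
  remove root 25; move last element 8 to root → [8, 17, 4, 10]
  8 vs larger child 17 at index 1, swap → [17, 8, 4, 10]
  8 vs only child 10 at index 3, swap → [17, 10, 4, 8]
extract-max → returns 17:
  remove root 17; move last element 8 to root → [8, 10, 4]
  8 vs larger child 10 at index 1, swap → [10, 8, 4]
extract-max → returns 10:
  remove root 10; move last element 4 to root → [4, 8]
  4 vs only child 8 at index 1, swap → [8, 4]
extract-max → returns 8:
  remove root 8; move last element 4 to root → [4] (no swap needed)
insert -6:
  append -6 at index 1 → [4, -6] (no swap needed)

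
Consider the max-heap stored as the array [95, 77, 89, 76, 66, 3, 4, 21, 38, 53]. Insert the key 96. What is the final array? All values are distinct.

append 96 at index 10 → [95, 77, 89, 76, 66, 3, 4, 21, 38, 53, 96]
96 > parent 66 at index 4, swap → [95, 77, 89, 76, 96, 3, 4, 21, 38, 53, 66]
96 > parent 77 at index 1, swap → [95, 96, 89, 76, 77, 3, 4, 21, 38, 53, 66]
96 > parent 95 at index 0, swap → [96, 95, 89, 76, 77, 3, 4, 21, 38, 53, 66]

[96, 95, 89, 76, 77, 3, 4, 21, 38, 53, 66]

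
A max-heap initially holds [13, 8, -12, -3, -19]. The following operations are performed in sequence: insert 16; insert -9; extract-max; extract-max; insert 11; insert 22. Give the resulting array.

[22, -3, 11, -12, -19, -9, 8]

insert 16:
  append 16 at index 5 → [13, 8, -12, -3, -19, 16]
  16 > parent -12 at index 2, swap → [13, 8, 16, -3, -19, -12]
  16 > parent 13 at index 0, swap → [16, 8, 13, -3, -19, -12]
insert -9:
  append -9 at index 6 → [16, 8, 13, -3, -19, -12, -9] (no swap needed)
extract-max → returns 16:
  remove root 16; move last element -9 to root → [-9, 8, 13, -3, -19, -12]
  -9 vs larger child 13 at index 2, swap → [13, 8, -9, -3, -19, -12]
extract-max → returns 13:
  remove root 13; move last element -12 to root → [-12, 8, -9, -3, -19]
  -12 vs larger child 8 at index 1, swap → [8, -12, -9, -3, -19]
  -12 vs larger child -3 at index 3, swap → [8, -3, -9, -12, -19]
insert 11:
  append 11 at index 5 → [8, -3, -9, -12, -19, 11]
  11 > parent -9 at index 2, swap → [8, -3, 11, -12, -19, -9]
  11 > parent 8 at index 0, swap → [11, -3, 8, -12, -19, -9]
insert 22:
  append 22 at index 6 → [11, -3, 8, -12, -19, -9, 22]
  22 > parent 8 at index 2, swap → [11, -3, 22, -12, -19, -9, 8]
  22 > parent 11 at index 0, swap → [22, -3, 11, -12, -19, -9, 8]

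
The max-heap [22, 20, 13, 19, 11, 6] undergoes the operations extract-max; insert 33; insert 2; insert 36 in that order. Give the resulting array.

[36, 33, 20, 19, 11, 13, 2, 6]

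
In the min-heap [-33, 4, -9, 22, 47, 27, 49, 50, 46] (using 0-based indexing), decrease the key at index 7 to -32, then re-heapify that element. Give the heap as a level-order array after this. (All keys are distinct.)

[-33, -32, -9, 4, 47, 27, 49, 22, 46]

set index 7 from 50 to -32 → [-33, 4, -9, 22, 47, 27, 49, -32, 46]
-32 < parent 22 at index 3, swap → [-33, 4, -9, -32, 47, 27, 49, 22, 46]
-32 < parent 4 at index 1, swap → [-33, -32, -9, 4, 47, 27, 49, 22, 46]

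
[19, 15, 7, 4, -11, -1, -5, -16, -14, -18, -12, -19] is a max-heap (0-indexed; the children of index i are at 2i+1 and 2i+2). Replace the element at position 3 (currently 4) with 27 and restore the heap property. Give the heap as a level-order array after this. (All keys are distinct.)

set index 3 from 4 to 27 → [19, 15, 7, 27, -11, -1, -5, -16, -14, -18, -12, -19]
27 > parent 15 at index 1, swap → [19, 27, 7, 15, -11, -1, -5, -16, -14, -18, -12, -19]
27 > parent 19 at index 0, swap → [27, 19, 7, 15, -11, -1, -5, -16, -14, -18, -12, -19]

[27, 19, 7, 15, -11, -1, -5, -16, -14, -18, -12, -19]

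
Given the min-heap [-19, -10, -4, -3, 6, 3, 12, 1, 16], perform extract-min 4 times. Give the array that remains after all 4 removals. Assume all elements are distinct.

extract-min #1 returns -19:
  remove root -19; move last element 16 to root → [16, -10, -4, -3, 6, 3, 12, 1]
  16 vs smaller child -10 at index 1, swap → [-10, 16, -4, -3, 6, 3, 12, 1]
  16 vs smaller child -3 at index 3, swap → [-10, -3, -4, 16, 6, 3, 12, 1]
  16 vs only child 1 at index 7, swap → [-10, -3, -4, 1, 6, 3, 12, 16]
extract-min #2 returns -10:
  remove root -10; move last element 16 to root → [16, -3, -4, 1, 6, 3, 12]
  16 vs smaller child -4 at index 2, swap → [-4, -3, 16, 1, 6, 3, 12]
  16 vs smaller child 3 at index 5, swap → [-4, -3, 3, 1, 6, 16, 12]
extract-min #3 returns -4:
  remove root -4; move last element 12 to root → [12, -3, 3, 1, 6, 16]
  12 vs smaller child -3 at index 1, swap → [-3, 12, 3, 1, 6, 16]
  12 vs smaller child 1 at index 3, swap → [-3, 1, 3, 12, 6, 16]
extract-min #4 returns -3:
  remove root -3; move last element 16 to root → [16, 1, 3, 12, 6]
  16 vs smaller child 1 at index 1, swap → [1, 16, 3, 12, 6]
  16 vs smaller child 6 at index 4, swap → [1, 6, 3, 12, 16]

[1, 6, 3, 12, 16]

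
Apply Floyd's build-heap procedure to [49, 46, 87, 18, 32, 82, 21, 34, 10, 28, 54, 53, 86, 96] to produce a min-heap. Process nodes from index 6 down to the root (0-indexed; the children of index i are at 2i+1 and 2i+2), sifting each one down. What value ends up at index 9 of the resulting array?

32

sift down from index 6: already satisfies heap property
sift down from index 5:
  82 vs smaller child 53 at index 11, swap → [49, 46, 87, 18, 32, 53, 21, 34, 10, 28, 54, 82, 86, 96]
sift down from index 4:
  32 vs smaller child 28 at index 9, swap → [49, 46, 87, 18, 28, 53, 21, 34, 10, 32, 54, 82, 86, 96]
sift down from index 3:
  18 vs smaller child 10 at index 8, swap → [49, 46, 87, 10, 28, 53, 21, 34, 18, 32, 54, 82, 86, 96]
sift down from index 2:
  87 vs smaller child 21 at index 6, swap → [49, 46, 21, 10, 28, 53, 87, 34, 18, 32, 54, 82, 86, 96]
sift down from index 1:
  46 vs smaller child 10 at index 3, swap → [49, 10, 21, 46, 28, 53, 87, 34, 18, 32, 54, 82, 86, 96]
  46 vs smaller child 18 at index 8, swap → [49, 10, 21, 18, 28, 53, 87, 34, 46, 32, 54, 82, 86, 96]
sift down from index 0:
  49 vs smaller child 10 at index 1, swap → [10, 49, 21, 18, 28, 53, 87, 34, 46, 32, 54, 82, 86, 96]
  49 vs smaller child 18 at index 3, swap → [10, 18, 21, 49, 28, 53, 87, 34, 46, 32, 54, 82, 86, 96]
  49 vs smaller child 34 at index 7, swap → [10, 18, 21, 34, 28, 53, 87, 49, 46, 32, 54, 82, 86, 96]
resulting array: [10, 18, 21, 34, 28, 53, 87, 49, 46, 32, 54, 82, 86, 96]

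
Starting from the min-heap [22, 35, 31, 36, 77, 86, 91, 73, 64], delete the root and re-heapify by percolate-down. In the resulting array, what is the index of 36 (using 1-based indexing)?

remove root 22; move last element 64 to root → [64, 35, 31, 36, 77, 86, 91, 73]
64 vs smaller child 31 at index 3, swap → [31, 35, 64, 36, 77, 86, 91, 73]
resulting array: [31, 35, 64, 36, 77, 86, 91, 73]

4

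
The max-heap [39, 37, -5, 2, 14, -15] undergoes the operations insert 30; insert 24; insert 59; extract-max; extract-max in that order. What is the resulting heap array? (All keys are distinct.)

insert 30:
  append 30 at index 6 → [39, 37, -5, 2, 14, -15, 30]
  30 > parent -5 at index 2, swap → [39, 37, 30, 2, 14, -15, -5]
insert 24:
  append 24 at index 7 → [39, 37, 30, 2, 14, -15, -5, 24]
  24 > parent 2 at index 3, swap → [39, 37, 30, 24, 14, -15, -5, 2]
insert 59:
  append 59 at index 8 → [39, 37, 30, 24, 14, -15, -5, 2, 59]
  59 > parent 24 at index 3, swap → [39, 37, 30, 59, 14, -15, -5, 2, 24]
  59 > parent 37 at index 1, swap → [39, 59, 30, 37, 14, -15, -5, 2, 24]
  59 > parent 39 at index 0, swap → [59, 39, 30, 37, 14, -15, -5, 2, 24]
extract-max → returns 59:
  remove root 59; move last element 24 to root → [24, 39, 30, 37, 14, -15, -5, 2]
  24 vs larger child 39 at index 1, swap → [39, 24, 30, 37, 14, -15, -5, 2]
  24 vs larger child 37 at index 3, swap → [39, 37, 30, 24, 14, -15, -5, 2]
extract-max → returns 39:
  remove root 39; move last element 2 to root → [2, 37, 30, 24, 14, -15, -5]
  2 vs larger child 37 at index 1, swap → [37, 2, 30, 24, 14, -15, -5]
  2 vs larger child 24 at index 3, swap → [37, 24, 30, 2, 14, -15, -5]

[37, 24, 30, 2, 14, -15, -5]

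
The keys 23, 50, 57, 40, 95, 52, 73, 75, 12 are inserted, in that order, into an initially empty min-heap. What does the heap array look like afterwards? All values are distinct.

Insert 23:
  append 23 at index 0 → [23] (no swap needed)
Insert 50:
  append 50 at index 1 → [23, 50] (no swap needed)
Insert 57:
  append 57 at index 2 → [23, 50, 57] (no swap needed)
Insert 40:
  append 40 at index 3 → [23, 50, 57, 40]
  40 < parent 50 at index 1, swap → [23, 40, 57, 50]
Insert 95:
  append 95 at index 4 → [23, 40, 57, 50, 95] (no swap needed)
Insert 52:
  append 52 at index 5 → [23, 40, 57, 50, 95, 52]
  52 < parent 57 at index 2, swap → [23, 40, 52, 50, 95, 57]
Insert 73:
  append 73 at index 6 → [23, 40, 52, 50, 95, 57, 73] (no swap needed)
Insert 75:
  append 75 at index 7 → [23, 40, 52, 50, 95, 57, 73, 75] (no swap needed)
Insert 12:
  append 12 at index 8 → [23, 40, 52, 50, 95, 57, 73, 75, 12]
  12 < parent 50 at index 3, swap → [23, 40, 52, 12, 95, 57, 73, 75, 50]
  12 < parent 40 at index 1, swap → [23, 12, 52, 40, 95, 57, 73, 75, 50]
  12 < parent 23 at index 0, swap → [12, 23, 52, 40, 95, 57, 73, 75, 50]

[12, 23, 52, 40, 95, 57, 73, 75, 50]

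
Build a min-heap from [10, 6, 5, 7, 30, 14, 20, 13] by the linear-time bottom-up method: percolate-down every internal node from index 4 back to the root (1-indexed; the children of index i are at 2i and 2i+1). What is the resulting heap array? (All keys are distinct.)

sift down from index 4: already satisfies heap property
sift down from index 3: already satisfies heap property
sift down from index 2: already satisfies heap property
sift down from index 1:
  10 vs smaller child 5 at index 3, swap → [5, 6, 10, 7, 30, 14, 20, 13]

[5, 6, 10, 7, 30, 14, 20, 13]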